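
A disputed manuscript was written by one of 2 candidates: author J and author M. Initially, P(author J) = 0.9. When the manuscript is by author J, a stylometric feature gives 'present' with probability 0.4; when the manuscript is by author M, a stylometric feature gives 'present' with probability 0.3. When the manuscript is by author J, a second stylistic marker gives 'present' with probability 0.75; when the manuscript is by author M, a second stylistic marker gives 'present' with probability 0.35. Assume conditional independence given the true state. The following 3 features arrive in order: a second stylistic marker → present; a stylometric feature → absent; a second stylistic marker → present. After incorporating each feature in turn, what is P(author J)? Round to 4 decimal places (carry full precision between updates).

After a second stylistic marker='present': P(author J) = 0.75·0.9000 / (0.75·0.9000 + 0.35·0.1000) ≈ 0.9507
After a stylometric feature='absent': P(author J) = 0.6·0.9507 / (0.6·0.9507 + 0.7·0.0493) ≈ 0.9430
After a second stylistic marker='present': P(author J) = 0.75·0.9430 / (0.75·0.9430 + 0.35·0.0570) ≈ 0.9725

0.9725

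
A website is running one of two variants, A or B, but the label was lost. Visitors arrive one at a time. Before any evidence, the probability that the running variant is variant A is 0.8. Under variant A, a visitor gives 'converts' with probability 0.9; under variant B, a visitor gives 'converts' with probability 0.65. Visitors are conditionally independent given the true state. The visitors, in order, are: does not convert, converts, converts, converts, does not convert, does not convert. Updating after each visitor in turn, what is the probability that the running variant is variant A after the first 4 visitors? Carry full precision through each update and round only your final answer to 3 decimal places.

After 'does not convert': P(A) = 0.1·0.8000 / (0.1·0.8000 + 0.35·0.2000) ≈ 0.5333
After 'converts': P(A) = 0.9·0.5333 / (0.9·0.5333 + 0.65·0.4667) ≈ 0.6128
After 'converts': P(A) = 0.9·0.6128 / (0.9·0.6128 + 0.65·0.3872) ≈ 0.6866
After 'converts': P(A) = 0.9·0.6866 / (0.9·0.6866 + 0.65·0.3134) ≈ 0.7521

0.752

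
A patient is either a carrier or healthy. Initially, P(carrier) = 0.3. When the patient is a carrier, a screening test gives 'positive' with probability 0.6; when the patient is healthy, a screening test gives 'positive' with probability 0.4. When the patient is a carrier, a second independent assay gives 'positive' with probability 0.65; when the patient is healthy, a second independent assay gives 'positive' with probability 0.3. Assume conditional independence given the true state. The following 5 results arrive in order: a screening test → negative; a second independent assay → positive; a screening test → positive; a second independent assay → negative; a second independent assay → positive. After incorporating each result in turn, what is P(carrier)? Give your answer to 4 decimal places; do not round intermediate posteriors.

Apply Bayes' rule sequentially, carrying P(carrier) forward.
After a screening test='negative': P(carrier) = 0.4·0.3000 / (0.4·0.3000 + 0.6·0.7000) ≈ 0.2222
After a second independent assay='positive': P(carrier) = 0.65·0.2222 / (0.65·0.2222 + 0.3·0.7778) ≈ 0.3824
After a screening test='positive': P(carrier) = 0.6·0.3824 / (0.6·0.3824 + 0.4·0.6176) ≈ 0.4815
After a second independent assay='negative': P(carrier) = 0.35·0.4815 / (0.35·0.4815 + 0.7·0.5185) ≈ 0.3171
After a second independent assay='positive': P(carrier) = 0.65·0.3171 / (0.65·0.3171 + 0.3·0.6829) ≈ 0.5015

0.5015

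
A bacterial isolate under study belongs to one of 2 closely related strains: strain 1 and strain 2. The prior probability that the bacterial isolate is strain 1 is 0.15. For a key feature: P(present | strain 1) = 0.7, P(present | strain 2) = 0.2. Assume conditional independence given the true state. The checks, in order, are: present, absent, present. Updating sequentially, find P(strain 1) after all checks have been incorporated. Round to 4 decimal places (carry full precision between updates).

After 'present': P(strain 1) = 0.7·0.1500 / (0.7·0.1500 + 0.2·0.8500) ≈ 0.3818
After 'absent': P(strain 1) = 0.3·0.3818 / (0.3·0.3818 + 0.8·0.6182) ≈ 0.1881
After 'present': P(strain 1) = 0.7·0.1881 / (0.7·0.1881 + 0.2·0.8119) ≈ 0.4477

0.4477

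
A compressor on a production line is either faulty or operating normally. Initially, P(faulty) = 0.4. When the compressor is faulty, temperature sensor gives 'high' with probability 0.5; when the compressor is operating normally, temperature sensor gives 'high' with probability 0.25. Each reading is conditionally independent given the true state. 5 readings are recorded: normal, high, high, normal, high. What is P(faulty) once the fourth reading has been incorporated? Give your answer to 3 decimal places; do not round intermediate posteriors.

0.542

After 'normal': P(faulty) = 0.5·0.4000 / (0.5·0.4000 + 0.75·0.6000) ≈ 0.3077
After 'high': P(faulty) = 0.5·0.3077 / (0.5·0.3077 + 0.25·0.6923) ≈ 0.4706
After 'high': P(faulty) = 0.5·0.4706 / (0.5·0.4706 + 0.25·0.5294) ≈ 0.6400
After 'normal': P(faulty) = 0.5·0.6400 / (0.5·0.6400 + 0.75·0.3600) ≈ 0.5424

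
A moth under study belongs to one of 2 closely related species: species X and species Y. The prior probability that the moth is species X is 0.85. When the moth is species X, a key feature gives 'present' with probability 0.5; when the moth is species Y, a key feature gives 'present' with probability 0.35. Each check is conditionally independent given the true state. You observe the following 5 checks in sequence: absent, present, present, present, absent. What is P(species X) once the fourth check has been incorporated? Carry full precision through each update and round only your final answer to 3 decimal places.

0.927

After 'absent': P(species X) = 0.5·0.8500 / (0.5·0.8500 + 0.65·0.1500) ≈ 0.8134
After 'present': P(species X) = 0.5·0.8134 / (0.5·0.8134 + 0.35·0.1866) ≈ 0.8616
After 'present': P(species X) = 0.5·0.8616 / (0.5·0.8616 + 0.35·0.1384) ≈ 0.8989
After 'present': P(species X) = 0.5·0.8989 / (0.5·0.8989 + 0.35·0.1011) ≈ 0.9271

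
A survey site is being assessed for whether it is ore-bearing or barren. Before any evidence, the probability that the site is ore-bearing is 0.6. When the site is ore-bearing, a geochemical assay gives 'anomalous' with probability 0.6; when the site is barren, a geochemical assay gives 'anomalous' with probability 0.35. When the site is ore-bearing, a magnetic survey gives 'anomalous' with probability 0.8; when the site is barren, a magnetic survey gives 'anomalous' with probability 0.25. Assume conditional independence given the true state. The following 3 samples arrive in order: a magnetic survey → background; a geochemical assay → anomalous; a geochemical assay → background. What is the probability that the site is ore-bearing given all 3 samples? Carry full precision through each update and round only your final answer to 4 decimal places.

After a magnetic survey='background': P(ore) = 0.2·0.6000 / (0.2·0.6000 + 0.75·0.4000) ≈ 0.2857
After a geochemical assay='anomalous': P(ore) = 0.6·0.2857 / (0.6·0.2857 + 0.35·0.7143) ≈ 0.4068
After a geochemical assay='background': P(ore) = 0.4·0.4068 / (0.4·0.4068 + 0.65·0.5932) ≈ 0.2968

0.2968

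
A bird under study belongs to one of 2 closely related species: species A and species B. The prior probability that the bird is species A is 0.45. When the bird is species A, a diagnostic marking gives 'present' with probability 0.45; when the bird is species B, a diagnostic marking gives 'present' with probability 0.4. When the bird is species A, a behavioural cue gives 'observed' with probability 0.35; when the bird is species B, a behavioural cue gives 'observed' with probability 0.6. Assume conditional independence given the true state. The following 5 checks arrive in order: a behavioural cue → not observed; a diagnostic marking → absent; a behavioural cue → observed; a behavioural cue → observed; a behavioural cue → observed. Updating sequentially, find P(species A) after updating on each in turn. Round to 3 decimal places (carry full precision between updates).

After a behavioural cue='not observed': P(species A) = 0.65·0.4500 / (0.65·0.4500 + 0.4·0.5500) ≈ 0.5707
After a diagnostic marking='absent': P(species A) = 0.55·0.5707 / (0.55·0.5707 + 0.6·0.4293) ≈ 0.5493
After a behavioural cue='observed': P(species A) = 0.35·0.5493 / (0.35·0.5493 + 0.6·0.4507) ≈ 0.4155
After a behavioural cue='observed': P(species A) = 0.35·0.4155 / (0.35·0.4155 + 0.6·0.5845) ≈ 0.2931
After a behavioural cue='observed': P(species A) = 0.35·0.2931 / (0.35·0.2931 + 0.6·0.7069) ≈ 0.1948

0.195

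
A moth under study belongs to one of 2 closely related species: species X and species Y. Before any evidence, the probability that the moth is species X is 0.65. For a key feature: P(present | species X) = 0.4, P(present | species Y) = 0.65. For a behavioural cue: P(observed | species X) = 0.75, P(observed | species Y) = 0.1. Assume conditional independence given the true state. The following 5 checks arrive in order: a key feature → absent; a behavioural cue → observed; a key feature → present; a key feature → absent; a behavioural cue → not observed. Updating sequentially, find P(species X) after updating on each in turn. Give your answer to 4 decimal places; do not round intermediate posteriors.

0.8750

After a key feature='absent': P(species X) = 0.6·0.6500 / (0.6·0.6500 + 0.35·0.3500) ≈ 0.7610
After a behavioural cue='observed': P(species X) = 0.75·0.7610 / (0.75·0.7610 + 0.1·0.2390) ≈ 0.9598
After a key feature='present': P(species X) = 0.4·0.9598 / (0.4·0.9598 + 0.65·0.0402) ≈ 0.9363
After a key feature='absent': P(species X) = 0.6·0.9363 / (0.6·0.9363 + 0.35·0.0637) ≈ 0.9618
After a behavioural cue='not observed': P(species X) = 0.25·0.9618 / (0.25·0.9618 + 0.9·0.0382) ≈ 0.8750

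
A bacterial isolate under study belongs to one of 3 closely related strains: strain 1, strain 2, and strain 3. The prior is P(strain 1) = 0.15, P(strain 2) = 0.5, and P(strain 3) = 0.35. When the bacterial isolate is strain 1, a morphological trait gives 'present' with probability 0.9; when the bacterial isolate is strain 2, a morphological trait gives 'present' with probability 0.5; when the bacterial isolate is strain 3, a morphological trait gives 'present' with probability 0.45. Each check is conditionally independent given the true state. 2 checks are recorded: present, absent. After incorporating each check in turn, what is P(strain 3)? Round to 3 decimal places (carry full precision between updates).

0.385

After 'present': normaliser = 0.9·0.1500 + 0.5·0.5000 + 0.45·0.3500; P(strain 1) ≈ 0.2488, P(strain 2) ≈ 0.4608, P(strain 3) ≈ 0.2903
After 'absent': normaliser = 0.1·0.2488 + 0.5·0.4608 + 0.55·0.2903; P(strain 1) ≈ 0.0600, P(strain 2) ≈ 0.5552, P(strain 3) ≈ 0.3848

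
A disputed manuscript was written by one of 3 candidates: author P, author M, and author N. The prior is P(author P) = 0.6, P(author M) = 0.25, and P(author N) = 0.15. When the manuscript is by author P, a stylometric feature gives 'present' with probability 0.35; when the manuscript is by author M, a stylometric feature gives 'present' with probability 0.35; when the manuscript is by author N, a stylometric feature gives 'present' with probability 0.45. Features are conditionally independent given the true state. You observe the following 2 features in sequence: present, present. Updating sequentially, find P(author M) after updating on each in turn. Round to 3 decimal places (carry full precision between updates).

After 'present': normaliser = 0.35·0.6000 + 0.35·0.2500 + 0.45·0.1500; P(author P) ≈ 0.5753, P(author M) ≈ 0.2397, P(author N) ≈ 0.1849
After 'present': normaliser = 0.35·0.5753 + 0.35·0.2397 + 0.45·0.1849; P(author P) ≈ 0.5465, P(author M) ≈ 0.2277, P(author N) ≈ 0.2258

0.228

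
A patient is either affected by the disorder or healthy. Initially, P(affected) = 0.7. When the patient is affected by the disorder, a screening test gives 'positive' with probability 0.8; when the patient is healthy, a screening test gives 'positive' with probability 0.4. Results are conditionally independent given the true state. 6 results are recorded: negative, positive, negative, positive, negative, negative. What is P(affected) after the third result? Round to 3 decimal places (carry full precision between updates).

After 'negative': P(affected) = 0.2·0.7000 / (0.2·0.7000 + 0.6·0.3000) ≈ 0.4375
After 'positive': P(affected) = 0.8·0.4375 / (0.8·0.4375 + 0.4·0.5625) ≈ 0.6087
After 'negative': P(affected) = 0.2·0.6087 / (0.2·0.6087 + 0.6·0.3913) ≈ 0.3415

0.341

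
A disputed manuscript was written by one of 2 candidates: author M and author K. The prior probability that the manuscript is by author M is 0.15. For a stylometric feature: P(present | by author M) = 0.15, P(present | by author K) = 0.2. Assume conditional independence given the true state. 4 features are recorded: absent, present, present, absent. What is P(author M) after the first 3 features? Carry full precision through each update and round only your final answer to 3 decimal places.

After 'absent': P(author M) = 0.85·0.1500 / (0.85·0.1500 + 0.8·0.8500) ≈ 0.1579
After 'present': P(author M) = 0.15·0.1579 / (0.15·0.1579 + 0.2·0.8421) ≈ 0.1233
After 'present': P(author M) = 0.15·0.1233 / (0.15·0.1233 + 0.2·0.8767) ≈ 0.0954

0.095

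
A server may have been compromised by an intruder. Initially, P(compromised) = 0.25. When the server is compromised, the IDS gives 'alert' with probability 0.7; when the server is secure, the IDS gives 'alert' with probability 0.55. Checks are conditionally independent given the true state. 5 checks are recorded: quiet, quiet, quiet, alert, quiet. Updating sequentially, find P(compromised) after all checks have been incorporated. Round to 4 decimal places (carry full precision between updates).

After 'quiet': P(compromised) = 0.3·0.2500 / (0.3·0.2500 + 0.45·0.7500) ≈ 0.1818
After 'quiet': P(compromised) = 0.3·0.1818 / (0.3·0.1818 + 0.45·0.8182) ≈ 0.1290
After 'quiet': P(compromised) = 0.3·0.1290 / (0.3·0.1290 + 0.45·0.8710) ≈ 0.0899
After 'alert': P(compromised) = 0.7·0.0899 / (0.7·0.0899 + 0.55·0.9101) ≈ 0.1117
After 'quiet': P(compromised) = 0.3·0.1117 / (0.3·0.1117 + 0.45·0.8883) ≈ 0.0773

0.0773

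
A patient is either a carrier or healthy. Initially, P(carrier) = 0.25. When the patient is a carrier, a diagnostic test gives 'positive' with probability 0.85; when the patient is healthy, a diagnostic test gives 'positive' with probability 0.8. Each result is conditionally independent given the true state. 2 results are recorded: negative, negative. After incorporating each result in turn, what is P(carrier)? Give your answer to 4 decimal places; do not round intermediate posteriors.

Apply Bayes' rule sequentially, carrying P(carrier) forward.
After 'negative': P(carrier) = 0.15·0.2500 / (0.15·0.2500 + 0.2·0.7500) ≈ 0.2000
After 'negative': P(carrier) = 0.15·0.2000 / (0.15·0.2000 + 0.2·0.8000) ≈ 0.1579

0.1579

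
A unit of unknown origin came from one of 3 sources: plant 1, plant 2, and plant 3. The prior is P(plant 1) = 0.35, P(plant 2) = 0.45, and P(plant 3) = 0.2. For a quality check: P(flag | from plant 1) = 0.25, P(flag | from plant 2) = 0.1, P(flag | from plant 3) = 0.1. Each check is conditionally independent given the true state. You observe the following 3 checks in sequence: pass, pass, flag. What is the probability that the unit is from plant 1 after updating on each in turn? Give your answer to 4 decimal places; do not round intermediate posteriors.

After 'pass': normaliser = 0.75·0.3500 + 0.9·0.4500 + 0.9·0.2000; P(plant 1) ≈ 0.3097, P(plant 2) ≈ 0.4779, P(plant 3) ≈ 0.2124
After 'pass': normaliser = 0.75·0.3097 + 0.9·0.4779 + 0.9·0.2124; P(plant 1) ≈ 0.2722, P(plant 2) ≈ 0.5039, P(plant 3) ≈ 0.2240
After 'flag': normaliser = 0.25·0.2722 + 0.1·0.5039 + 0.1·0.2240; P(plant 1) ≈ 0.4832, P(plant 2) ≈ 0.3578, P(plant 3) ≈ 0.1590

0.4832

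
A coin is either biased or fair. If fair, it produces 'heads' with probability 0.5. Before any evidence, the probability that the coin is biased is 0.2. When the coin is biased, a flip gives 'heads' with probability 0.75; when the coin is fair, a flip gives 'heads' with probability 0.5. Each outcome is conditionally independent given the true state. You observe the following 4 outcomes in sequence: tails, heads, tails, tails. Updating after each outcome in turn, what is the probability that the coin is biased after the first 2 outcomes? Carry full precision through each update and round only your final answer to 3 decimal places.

After 'tails': P(biased) = 0.25·0.2000 / (0.25·0.2000 + 0.5·0.8000) ≈ 0.1111
After 'heads': P(biased) = 0.75·0.1111 / (0.75·0.1111 + 0.5·0.8889) ≈ 0.1579

0.158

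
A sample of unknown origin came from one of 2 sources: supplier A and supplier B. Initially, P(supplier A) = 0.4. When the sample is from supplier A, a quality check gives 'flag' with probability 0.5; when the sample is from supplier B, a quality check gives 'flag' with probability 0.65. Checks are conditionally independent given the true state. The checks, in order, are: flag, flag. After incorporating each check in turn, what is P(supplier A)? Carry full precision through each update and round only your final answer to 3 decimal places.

0.283

After 'flag': P(supplier A) = 0.5·0.4000 / (0.5·0.4000 + 0.65·0.6000) ≈ 0.3390
After 'flag': P(supplier A) = 0.5·0.3390 / (0.5·0.3390 + 0.65·0.6610) ≈ 0.2829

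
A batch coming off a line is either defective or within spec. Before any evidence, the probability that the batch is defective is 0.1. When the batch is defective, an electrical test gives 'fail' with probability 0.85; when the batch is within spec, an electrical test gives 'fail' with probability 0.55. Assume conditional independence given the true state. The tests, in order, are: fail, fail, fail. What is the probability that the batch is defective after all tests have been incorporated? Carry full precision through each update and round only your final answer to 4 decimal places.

After 'fail': P(defective) = 0.85·0.1000 / (0.85·0.1000 + 0.55·0.9000) ≈ 0.1466
After 'fail': P(defective) = 0.85·0.1466 / (0.85·0.1466 + 0.55·0.8534) ≈ 0.2097
After 'fail': P(defective) = 0.85·0.2097 / (0.85·0.2097 + 0.55·0.7903) ≈ 0.2908

0.2908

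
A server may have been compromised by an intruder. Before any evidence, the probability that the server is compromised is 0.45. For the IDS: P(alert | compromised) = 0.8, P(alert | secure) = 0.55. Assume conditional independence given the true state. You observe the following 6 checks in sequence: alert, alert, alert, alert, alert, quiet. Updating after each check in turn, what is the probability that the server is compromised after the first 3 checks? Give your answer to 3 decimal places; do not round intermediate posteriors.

Each posterior becomes the prior for the next update.
After 'alert': P(compromised) = 0.8·0.4500 / (0.8·0.4500 + 0.55·0.5500) ≈ 0.5434
After 'alert': P(compromised) = 0.8·0.5434 / (0.8·0.5434 + 0.55·0.4566) ≈ 0.6338
After 'alert': P(compromised) = 0.8·0.6338 / (0.8·0.6338 + 0.55·0.3662) ≈ 0.7157

0.716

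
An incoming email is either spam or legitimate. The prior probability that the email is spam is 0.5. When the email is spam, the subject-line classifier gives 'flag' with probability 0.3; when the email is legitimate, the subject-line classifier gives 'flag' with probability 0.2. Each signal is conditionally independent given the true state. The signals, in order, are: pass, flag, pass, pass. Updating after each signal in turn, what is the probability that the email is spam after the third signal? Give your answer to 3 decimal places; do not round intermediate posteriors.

0.535

After 'pass': P(spam) = 0.7·0.5000 / (0.7·0.5000 + 0.8·0.5000) ≈ 0.4667
After 'flag': P(spam) = 0.3·0.4667 / (0.3·0.4667 + 0.2·0.5333) ≈ 0.5676
After 'pass': P(spam) = 0.7·0.5676 / (0.7·0.5676 + 0.8·0.4324) ≈ 0.5345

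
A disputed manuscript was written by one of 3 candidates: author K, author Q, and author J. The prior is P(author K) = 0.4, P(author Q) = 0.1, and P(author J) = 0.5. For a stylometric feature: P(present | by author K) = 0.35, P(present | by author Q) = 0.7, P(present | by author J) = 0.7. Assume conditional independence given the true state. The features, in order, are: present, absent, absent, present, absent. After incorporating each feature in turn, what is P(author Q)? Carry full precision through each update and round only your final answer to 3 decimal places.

0.062

After 'present': normaliser = 0.35·0.4000 + 0.7·0.1000 + 0.7·0.5000; P(author K) ≈ 0.2500, P(author Q) ≈ 0.1250, P(author J) ≈ 0.6250
After 'absent': normaliser = 0.65·0.2500 + 0.3·0.1250 + 0.3·0.6250; P(author K) ≈ 0.4194, P(author Q) ≈ 0.0968, P(author J) ≈ 0.4839
After 'absent': normaliser = 0.65·0.4194 + 0.3·0.0968 + 0.3·0.4839; P(author K) ≈ 0.6101, P(author Q) ≈ 0.0650, P(author J) ≈ 0.3249
After 'present': normaliser = 0.35·0.6101 + 0.7·0.0650 + 0.7·0.3249; P(author K) ≈ 0.4390, P(author Q) ≈ 0.0935, P(author J) ≈ 0.4675
After 'absent': normaliser = 0.65·0.4390 + 0.3·0.0935 + 0.3·0.4675; P(author K) ≈ 0.6290, P(author Q) ≈ 0.0618, P(author J) ≈ 0.3092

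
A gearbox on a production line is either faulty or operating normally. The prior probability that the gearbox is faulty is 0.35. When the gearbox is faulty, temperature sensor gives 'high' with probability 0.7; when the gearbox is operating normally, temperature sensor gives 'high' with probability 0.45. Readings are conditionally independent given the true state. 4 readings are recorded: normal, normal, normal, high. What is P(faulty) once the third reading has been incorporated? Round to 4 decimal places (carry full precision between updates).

0.0804

After 'normal': P(faulty) = 0.3·0.3500 / (0.3·0.3500 + 0.55·0.6500) ≈ 0.2270
After 'normal': P(faulty) = 0.3·0.2270 / (0.3·0.2270 + 0.55·0.7730) ≈ 0.1381
After 'normal': P(faulty) = 0.3·0.1381 / (0.3·0.1381 + 0.55·0.8619) ≈ 0.0804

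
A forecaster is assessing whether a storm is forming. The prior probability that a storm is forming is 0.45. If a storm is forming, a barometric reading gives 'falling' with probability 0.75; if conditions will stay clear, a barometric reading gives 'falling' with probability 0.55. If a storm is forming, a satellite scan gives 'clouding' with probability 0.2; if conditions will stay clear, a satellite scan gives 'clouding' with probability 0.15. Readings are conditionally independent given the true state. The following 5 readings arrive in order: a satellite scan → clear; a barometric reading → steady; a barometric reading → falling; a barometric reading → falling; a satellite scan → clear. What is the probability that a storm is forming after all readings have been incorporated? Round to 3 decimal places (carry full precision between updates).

After a satellite scan='clear': P(storm) = 0.8·0.4500 / (0.8·0.4500 + 0.85·0.5500) ≈ 0.4350
After a barometric reading='steady': P(storm) = 0.25·0.4350 / (0.25·0.4350 + 0.45·0.5650) ≈ 0.2996
After a barometric reading='falling': P(storm) = 0.75·0.2996 / (0.75·0.2996 + 0.55·0.7004) ≈ 0.3684
After a barometric reading='falling': P(storm) = 0.75·0.3684 / (0.75·0.3684 + 0.55·0.6316) ≈ 0.4431
After a satellite scan='clear': P(storm) = 0.8·0.4431 / (0.8·0.4431 + 0.85·0.5569) ≈ 0.4282

0.428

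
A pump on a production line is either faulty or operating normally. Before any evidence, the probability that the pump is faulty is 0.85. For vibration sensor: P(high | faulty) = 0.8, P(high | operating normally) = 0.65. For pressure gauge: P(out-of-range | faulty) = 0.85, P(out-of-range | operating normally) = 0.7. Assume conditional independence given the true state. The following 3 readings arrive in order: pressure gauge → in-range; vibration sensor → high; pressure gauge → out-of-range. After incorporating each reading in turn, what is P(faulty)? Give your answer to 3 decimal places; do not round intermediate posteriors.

Apply Bayes' rule sequentially, carrying P(faulty) forward.
After pressure gauge='in-range': P(faulty) = 0.15·0.8500 / (0.15·0.8500 + 0.3·0.1500) ≈ 0.7391
After vibration sensor='high': P(faulty) = 0.8·0.7391 / (0.8·0.7391 + 0.65·0.2609) ≈ 0.7771
After pressure gauge='out-of-range': P(faulty) = 0.85·0.7771 / (0.85·0.7771 + 0.7·0.2229) ≈ 0.8090

0.809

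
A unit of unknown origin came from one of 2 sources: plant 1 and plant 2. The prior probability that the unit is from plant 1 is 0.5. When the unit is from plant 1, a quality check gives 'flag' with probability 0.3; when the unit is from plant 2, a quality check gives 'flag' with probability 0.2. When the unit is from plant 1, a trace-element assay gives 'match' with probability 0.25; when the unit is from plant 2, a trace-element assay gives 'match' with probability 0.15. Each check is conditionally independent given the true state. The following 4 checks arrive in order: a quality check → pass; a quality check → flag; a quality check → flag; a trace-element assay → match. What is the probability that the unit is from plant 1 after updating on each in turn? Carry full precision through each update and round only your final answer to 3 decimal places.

0.766

After a quality check='pass': P(plant 1) = 0.7·0.5000 / (0.7·0.5000 + 0.8·0.5000) ≈ 0.4667
After a quality check='flag': P(plant 1) = 0.3·0.4667 / (0.3·0.4667 + 0.2·0.5333) ≈ 0.5676
After a quality check='flag': P(plant 1) = 0.3·0.5676 / (0.3·0.5676 + 0.2·0.4324) ≈ 0.6632
After a trace-element assay='match': P(plant 1) = 0.25·0.6632 / (0.25·0.6632 + 0.15·0.3368) ≈ 0.7664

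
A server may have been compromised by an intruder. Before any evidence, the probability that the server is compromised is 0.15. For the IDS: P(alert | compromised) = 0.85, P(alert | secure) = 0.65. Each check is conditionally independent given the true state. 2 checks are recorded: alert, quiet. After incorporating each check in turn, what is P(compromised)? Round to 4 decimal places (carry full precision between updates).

0.0900

Each posterior becomes the prior for the next update.
After 'alert': P(compromised) = 0.85·0.1500 / (0.85·0.1500 + 0.65·0.8500) ≈ 0.1875
After 'quiet': P(compromised) = 0.15·0.1875 / (0.15·0.1875 + 0.35·0.8125) ≈ 0.0900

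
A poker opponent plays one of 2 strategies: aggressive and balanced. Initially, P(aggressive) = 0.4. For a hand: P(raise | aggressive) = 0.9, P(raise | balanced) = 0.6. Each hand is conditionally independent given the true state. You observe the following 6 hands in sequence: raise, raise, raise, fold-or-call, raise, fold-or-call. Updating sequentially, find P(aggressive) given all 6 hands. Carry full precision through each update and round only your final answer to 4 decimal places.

After 'raise': P(aggressive) = 0.9·0.4000 / (0.9·0.4000 + 0.6·0.6000) ≈ 0.5000
After 'raise': P(aggressive) = 0.9·0.5000 / (0.9·0.5000 + 0.6·0.5000) ≈ 0.6000
After 'raise': P(aggressive) = 0.9·0.6000 / (0.9·0.6000 + 0.6·0.4000) ≈ 0.6923
After 'fold-or-call': P(aggressive) = 0.1·0.6923 / (0.1·0.6923 + 0.4·0.3077) ≈ 0.3600
After 'raise': P(aggressive) = 0.9·0.3600 / (0.9·0.3600 + 0.6·0.6400) ≈ 0.4576
After 'fold-or-call': P(aggressive) = 0.1·0.4576 / (0.1·0.4576 + 0.4·0.5424) ≈ 0.1742

0.1742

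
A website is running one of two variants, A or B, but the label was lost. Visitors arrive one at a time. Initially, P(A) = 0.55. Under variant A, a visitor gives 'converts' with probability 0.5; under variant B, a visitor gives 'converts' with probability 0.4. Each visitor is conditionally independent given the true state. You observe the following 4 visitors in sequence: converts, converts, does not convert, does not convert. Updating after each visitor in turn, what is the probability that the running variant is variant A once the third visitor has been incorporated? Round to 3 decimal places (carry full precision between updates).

0.614

After 'converts': P(A) = 0.5·0.5500 / (0.5·0.5500 + 0.4·0.4500) ≈ 0.6044
After 'converts': P(A) = 0.5·0.6044 / (0.5·0.6044 + 0.4·0.3956) ≈ 0.6563
After 'does not convert': P(A) = 0.5·0.6563 / (0.5·0.6563 + 0.6·0.3437) ≈ 0.6141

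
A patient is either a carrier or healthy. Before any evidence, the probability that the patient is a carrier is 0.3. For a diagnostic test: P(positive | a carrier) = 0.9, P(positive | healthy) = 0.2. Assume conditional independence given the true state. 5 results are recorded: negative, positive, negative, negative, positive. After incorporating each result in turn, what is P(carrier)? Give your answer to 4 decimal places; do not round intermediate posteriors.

After 'negative': P(carrier) = 0.1·0.3000 / (0.1·0.3000 + 0.8·0.7000) ≈ 0.0508
After 'positive': P(carrier) = 0.9·0.0508 / (0.9·0.0508 + 0.2·0.9492) ≈ 0.1942
After 'negative': P(carrier) = 0.1·0.1942 / (0.1·0.1942 + 0.8·0.8058) ≈ 0.0293
After 'negative': P(carrier) = 0.1·0.0293 / (0.1·0.0293 + 0.8·0.9707) ≈ 0.0038
After 'positive': P(carrier) = 0.9·0.0038 / (0.9·0.0038 + 0.2·0.9962) ≈ 0.0167

0.0167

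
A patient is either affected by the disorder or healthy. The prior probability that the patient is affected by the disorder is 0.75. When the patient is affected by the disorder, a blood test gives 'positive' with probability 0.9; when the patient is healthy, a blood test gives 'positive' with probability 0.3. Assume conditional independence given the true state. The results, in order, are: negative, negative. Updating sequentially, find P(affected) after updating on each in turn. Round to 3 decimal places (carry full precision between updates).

0.058

After 'negative': P(affected) = 0.1·0.7500 / (0.1·0.7500 + 0.7·0.2500) ≈ 0.3000
After 'negative': P(affected) = 0.1·0.3000 / (0.1·0.3000 + 0.7·0.7000) ≈ 0.0577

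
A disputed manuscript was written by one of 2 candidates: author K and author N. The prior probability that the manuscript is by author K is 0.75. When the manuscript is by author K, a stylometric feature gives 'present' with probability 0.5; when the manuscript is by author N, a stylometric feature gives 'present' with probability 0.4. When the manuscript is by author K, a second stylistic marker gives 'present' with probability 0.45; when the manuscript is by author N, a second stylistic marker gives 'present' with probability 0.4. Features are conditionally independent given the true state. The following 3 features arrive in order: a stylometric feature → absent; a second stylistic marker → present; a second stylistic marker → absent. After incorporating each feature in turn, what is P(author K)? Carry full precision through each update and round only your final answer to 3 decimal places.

After a stylometric feature='absent': P(author K) = 0.5·0.7500 / (0.5·0.7500 + 0.6·0.2500) ≈ 0.7143
After a second stylistic marker='present': P(author K) = 0.45·0.7143 / (0.45·0.7143 + 0.4·0.2857) ≈ 0.7377
After a second stylistic marker='absent': P(author K) = 0.55·0.7377 / (0.55·0.7377 + 0.6·0.2623) ≈ 0.7205

0.721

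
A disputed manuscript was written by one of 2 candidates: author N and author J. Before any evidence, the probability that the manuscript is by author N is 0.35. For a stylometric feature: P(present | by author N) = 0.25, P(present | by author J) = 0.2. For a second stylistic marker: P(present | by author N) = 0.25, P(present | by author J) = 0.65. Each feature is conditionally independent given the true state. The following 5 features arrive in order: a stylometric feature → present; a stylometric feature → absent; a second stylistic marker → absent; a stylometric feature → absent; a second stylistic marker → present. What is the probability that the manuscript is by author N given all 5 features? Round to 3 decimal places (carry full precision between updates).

After a stylometric feature='present': P(author N) = 0.25·0.3500 / (0.25·0.3500 + 0.2·0.6500) ≈ 0.4023
After a stylometric feature='absent': P(author N) = 0.75·0.4023 / (0.75·0.4023 + 0.8·0.5977) ≈ 0.3869
After a second stylistic marker='absent': P(author N) = 0.75·0.3869 / (0.75·0.3869 + 0.35·0.6131) ≈ 0.5749
After a stylometric feature='absent': P(author N) = 0.75·0.5749 / (0.75·0.5749 + 0.8·0.4251) ≈ 0.5590
After a second stylistic marker='present': P(author N) = 0.25·0.5590 / (0.25·0.5590 + 0.65·0.4410) ≈ 0.3278

0.328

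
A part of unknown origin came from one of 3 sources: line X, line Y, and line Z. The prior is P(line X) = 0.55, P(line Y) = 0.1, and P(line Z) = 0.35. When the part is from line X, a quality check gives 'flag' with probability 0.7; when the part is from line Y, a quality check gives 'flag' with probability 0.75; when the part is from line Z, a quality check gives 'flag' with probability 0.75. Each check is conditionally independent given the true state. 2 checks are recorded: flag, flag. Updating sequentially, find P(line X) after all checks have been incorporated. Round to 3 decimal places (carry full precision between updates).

Apply Bayes' rule sequentially, carrying P(line X) forward.
After 'flag': normaliser = 0.7·0.5500 + 0.75·0.1000 + 0.75·0.3500; P(line X) ≈ 0.5329, P(line Y) ≈ 0.1038, P(line Z) ≈ 0.3633
After 'flag': normaliser = 0.7·0.5329 + 0.75·0.1038 + 0.75·0.3633; P(line X) ≈ 0.5157, P(line Y) ≈ 0.1076, P(line Z) ≈ 0.3767

0.516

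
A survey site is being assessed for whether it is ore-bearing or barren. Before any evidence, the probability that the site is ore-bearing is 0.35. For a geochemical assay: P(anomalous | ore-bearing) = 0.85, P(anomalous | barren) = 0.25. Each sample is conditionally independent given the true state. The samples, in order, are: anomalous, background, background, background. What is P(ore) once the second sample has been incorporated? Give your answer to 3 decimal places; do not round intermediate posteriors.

After 'anomalous': P(ore) = 0.85·0.3500 / (0.85·0.3500 + 0.25·0.6500) ≈ 0.6467
After 'background': P(ore) = 0.15·0.6467 / (0.15·0.6467 + 0.75·0.3533) ≈ 0.2680

0.268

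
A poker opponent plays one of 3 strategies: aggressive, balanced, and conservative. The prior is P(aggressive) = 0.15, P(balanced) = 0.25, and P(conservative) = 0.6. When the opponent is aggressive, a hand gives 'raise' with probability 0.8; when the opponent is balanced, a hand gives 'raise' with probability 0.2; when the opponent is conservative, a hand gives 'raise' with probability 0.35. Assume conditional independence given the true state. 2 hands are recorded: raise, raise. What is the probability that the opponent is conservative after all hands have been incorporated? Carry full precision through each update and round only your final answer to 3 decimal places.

After 'raise': normaliser = 0.8·0.1500 + 0.2·0.2500 + 0.35·0.6000; P(aggressive) ≈ 0.3158, P(balanced) ≈ 0.1316, P(conservative) ≈ 0.5526
After 'raise': normaliser = 0.8·0.3158 + 0.2·0.1316 + 0.35·0.5526; P(aggressive) ≈ 0.5348, P(balanced) ≈ 0.0557, P(conservative) ≈ 0.4095

0.409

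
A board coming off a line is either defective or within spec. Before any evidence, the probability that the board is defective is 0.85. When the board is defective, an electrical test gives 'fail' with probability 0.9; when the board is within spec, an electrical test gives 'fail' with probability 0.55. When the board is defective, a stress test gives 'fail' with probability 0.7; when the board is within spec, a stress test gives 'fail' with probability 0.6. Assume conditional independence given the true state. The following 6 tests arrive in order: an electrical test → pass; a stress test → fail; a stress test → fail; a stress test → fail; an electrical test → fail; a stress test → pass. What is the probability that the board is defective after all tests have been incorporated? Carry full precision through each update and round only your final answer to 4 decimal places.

0.7105

Apply Bayes' rule sequentially, carrying P(defective) forward.
After an electrical test='pass': P(defective) = 0.1·0.8500 / (0.1·0.8500 + 0.45·0.1500) ≈ 0.5574
After a stress test='fail': P(defective) = 0.7·0.5574 / (0.7·0.5574 + 0.6·0.4426) ≈ 0.5950
After a stress test='fail': P(defective) = 0.7·0.5950 / (0.7·0.5950 + 0.6·0.4050) ≈ 0.6315
After a stress test='fail': P(defective) = 0.7·0.6315 / (0.7·0.6315 + 0.6·0.3685) ≈ 0.6666
After an electrical test='fail': P(defective) = 0.9·0.6666 / (0.9·0.6666 + 0.55·0.3334) ≈ 0.7659
After a stress test='pass': P(defective) = 0.3·0.7659 / (0.3·0.7659 + 0.4·0.2341) ≈ 0.7105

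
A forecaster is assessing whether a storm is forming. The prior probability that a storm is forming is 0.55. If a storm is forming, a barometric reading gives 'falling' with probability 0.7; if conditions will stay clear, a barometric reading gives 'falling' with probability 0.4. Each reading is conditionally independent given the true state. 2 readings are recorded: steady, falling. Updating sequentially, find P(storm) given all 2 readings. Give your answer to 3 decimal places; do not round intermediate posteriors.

0.517

After 'steady': P(storm) = 0.3·0.5500 / (0.3·0.5500 + 0.6·0.4500) ≈ 0.3793
After 'falling': P(storm) = 0.7·0.3793 / (0.7·0.3793 + 0.4·0.6207) ≈ 0.5168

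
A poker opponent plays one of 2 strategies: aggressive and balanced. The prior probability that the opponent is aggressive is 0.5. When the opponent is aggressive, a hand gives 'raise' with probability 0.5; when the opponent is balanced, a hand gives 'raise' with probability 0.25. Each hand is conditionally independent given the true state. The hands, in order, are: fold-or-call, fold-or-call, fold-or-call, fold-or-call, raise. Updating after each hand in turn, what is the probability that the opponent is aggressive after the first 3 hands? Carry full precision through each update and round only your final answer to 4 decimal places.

0.2286

After 'fold-or-call': P(aggressive) = 0.5·0.5000 / (0.5·0.5000 + 0.75·0.5000) ≈ 0.4000
After 'fold-or-call': P(aggressive) = 0.5·0.4000 / (0.5·0.4000 + 0.75·0.6000) ≈ 0.3077
After 'fold-or-call': P(aggressive) = 0.5·0.3077 / (0.5·0.3077 + 0.75·0.6923) ≈ 0.2286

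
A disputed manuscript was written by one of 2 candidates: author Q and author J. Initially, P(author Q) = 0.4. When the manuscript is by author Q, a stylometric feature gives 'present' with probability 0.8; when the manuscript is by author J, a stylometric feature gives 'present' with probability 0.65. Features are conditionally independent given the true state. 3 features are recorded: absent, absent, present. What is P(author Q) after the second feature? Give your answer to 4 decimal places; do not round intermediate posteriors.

0.1788

After 'absent': P(author Q) = 0.2·0.4000 / (0.2·0.4000 + 0.35·0.6000) ≈ 0.2759
After 'absent': P(author Q) = 0.2·0.2759 / (0.2·0.2759 + 0.35·0.7241) ≈ 0.1788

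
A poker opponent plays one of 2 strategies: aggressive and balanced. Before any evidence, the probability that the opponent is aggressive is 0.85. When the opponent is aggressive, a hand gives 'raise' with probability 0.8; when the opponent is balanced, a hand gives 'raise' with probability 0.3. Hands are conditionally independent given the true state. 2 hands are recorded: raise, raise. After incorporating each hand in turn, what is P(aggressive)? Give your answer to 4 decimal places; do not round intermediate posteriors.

After 'raise': P(aggressive) = 0.8·0.8500 / (0.8·0.8500 + 0.3·0.1500) ≈ 0.9379
After 'raise': P(aggressive) = 0.8·0.9379 / (0.8·0.9379 + 0.3·0.0621) ≈ 0.9758

0.9758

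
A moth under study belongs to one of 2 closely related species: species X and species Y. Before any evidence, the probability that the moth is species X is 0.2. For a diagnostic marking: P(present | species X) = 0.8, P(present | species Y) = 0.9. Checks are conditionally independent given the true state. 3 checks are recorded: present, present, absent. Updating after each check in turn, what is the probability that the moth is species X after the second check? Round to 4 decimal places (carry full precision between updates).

Apply Bayes' rule sequentially, carrying P(species X) forward.
After 'present': P(species X) = 0.8·0.2000 / (0.8·0.2000 + 0.9·0.8000) ≈ 0.1818
After 'present': P(species X) = 0.8·0.1818 / (0.8·0.1818 + 0.9·0.8182) ≈ 0.1649

0.1649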